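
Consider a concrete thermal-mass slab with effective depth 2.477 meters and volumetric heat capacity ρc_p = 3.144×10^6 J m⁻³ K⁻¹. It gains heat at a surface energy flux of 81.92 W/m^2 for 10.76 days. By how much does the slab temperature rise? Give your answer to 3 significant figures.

Areal heat capacity C = ρc_p × D = 3.144×10^6 × 2.477 = 7.79×10^6 J/(m²·K).
Net heat input Q = F Δt = 81.92 × (10.76 days × 86400 s/day) = 7.62×10^7 J/m².
ΔT = Q / C = 7.62×10^7 / 7.79×10^6 = 9.78 K.

9.78 K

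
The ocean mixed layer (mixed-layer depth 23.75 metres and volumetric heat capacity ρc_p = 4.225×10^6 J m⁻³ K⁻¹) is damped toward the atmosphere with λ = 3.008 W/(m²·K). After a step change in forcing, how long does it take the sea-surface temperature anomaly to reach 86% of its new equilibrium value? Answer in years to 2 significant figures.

2.1 years

Areal heat capacity C = ρc_p × D = 4.225×10^6 × 23.75 = 1.00×10^8 J/(m²·K).
τ = C / λ = 1.00×10^8 / 3.008 = 3.34×10^7 s.
Fraction reached: 1 − e^(−t/τ) = 0.86 ⇒ t = −τ ln(1 − 0.86) = τ × 1.97.
t = 6.56×10^7 s = 2.08 years.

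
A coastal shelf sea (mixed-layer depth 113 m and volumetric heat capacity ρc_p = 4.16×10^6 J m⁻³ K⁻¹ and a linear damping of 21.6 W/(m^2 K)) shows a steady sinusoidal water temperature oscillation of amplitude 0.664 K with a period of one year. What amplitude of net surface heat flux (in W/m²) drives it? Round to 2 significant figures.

Areal heat capacity C = ρc_p × D = 4.16×10^6 × 113 = 4.70×10^8 J m⁻² K⁻¹.
ω = 2π / 3.15×10^7 s = 1.99×10^-7 s⁻¹.
√((Cω)² + λ²) = √((93.7)² + 21.6²) = 96.1 W/(m²·K).
F₀ = A × √((Cω)²+λ²) = 0.664 × 96.1 = 63.8 W/m².

64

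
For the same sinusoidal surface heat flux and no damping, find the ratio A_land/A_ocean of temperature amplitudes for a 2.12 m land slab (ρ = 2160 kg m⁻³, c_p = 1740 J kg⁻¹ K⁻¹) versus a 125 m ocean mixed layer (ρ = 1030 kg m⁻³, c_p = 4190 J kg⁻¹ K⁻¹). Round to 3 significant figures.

67.7

C_ocean = 1030 × 4190 × 125 = 5.39×10^8 J/(m²·K).
C_land = 2160 × 1740 × 2.12 = 7.97×10^6 J/(m²·K).
Undamped amplitude ∝ 1/C, so A_land/A_ocean = C_ocean/C_land = 67.7.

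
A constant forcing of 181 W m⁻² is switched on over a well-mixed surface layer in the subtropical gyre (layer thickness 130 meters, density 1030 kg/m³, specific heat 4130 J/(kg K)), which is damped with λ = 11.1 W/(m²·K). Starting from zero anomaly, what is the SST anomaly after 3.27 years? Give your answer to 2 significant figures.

14 K

Areal heat capacity C = ρ c_p D = 1030 × 4130 × 130 = 5.53×10^8 J/(m²·K).
τ = C / λ = 5.53×10^8 / 11.1 = 4.98×10^7 s.
Equilibrium anomaly ΔT_eq = F / λ = 181 / 11.1 = 16.3 K.
t = 3.27 years = 1.03×10^8 s, so t/τ = 2.07.
ΔT(t) = ΔT_eq (1 − e^(−t/τ)) = 16.3 × (1 − e^−2.07) = 14.3 K.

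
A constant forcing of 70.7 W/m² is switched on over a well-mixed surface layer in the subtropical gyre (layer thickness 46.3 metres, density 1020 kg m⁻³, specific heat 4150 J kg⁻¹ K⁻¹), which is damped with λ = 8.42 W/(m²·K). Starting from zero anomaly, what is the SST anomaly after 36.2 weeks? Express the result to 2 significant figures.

Areal heat capacity C = ρ c_p D = 1020 × 4150 × 46.3 = 1.96×10^8 J/(m²·K).
τ = C / λ = 1.96×10^8 / 8.42 = 2.33×10^7 s.
Equilibrium anomaly ΔT_eq = F / λ = 70.7 / 8.42 = 8.40 K.
t = 36.2 weeks = 2.19×10^7 s, so t/τ = 0.941.
ΔT(t) = ΔT_eq (1 − e^(−t/τ)) = 8.40 × (1 − e^−0.941) = 5.12 K.

5.1 K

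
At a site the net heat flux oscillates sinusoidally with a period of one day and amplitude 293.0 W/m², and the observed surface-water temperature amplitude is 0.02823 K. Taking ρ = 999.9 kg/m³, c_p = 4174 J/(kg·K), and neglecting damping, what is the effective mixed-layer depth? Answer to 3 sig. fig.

34.2 m

ω = 2π / 86400 s = 7.27×10^-5 s⁻¹.
Required C = F₀ / (A ω) = 293.0 / (0.02823 × 7.27×10^-5) = 1.43×10^8 J/(m²·K).
D = C / (ρ c_p) = 1.43×10^8 / (999.9 × 4174) = 34.2 m.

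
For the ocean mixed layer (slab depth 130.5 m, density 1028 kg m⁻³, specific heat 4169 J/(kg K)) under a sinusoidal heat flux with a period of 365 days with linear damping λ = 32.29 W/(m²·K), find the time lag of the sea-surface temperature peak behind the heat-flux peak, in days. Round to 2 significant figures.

75 days

Areal heat capacity C = ρ c_p D = 1028 × 4169 × 130.5 = 5.59×10^8 J/(m^2 K).
ω = 2π / 3.15×10^7 s = 1.99×10^-7 s⁻¹.
Phase lag φ = arctan(Cω/λ) = arctan(111/32.29) = 1.29 rad.
Time lag = φ / ω = 1.29 / 1.99×10^-7 = 6.47×10^6 s = 74.9 days.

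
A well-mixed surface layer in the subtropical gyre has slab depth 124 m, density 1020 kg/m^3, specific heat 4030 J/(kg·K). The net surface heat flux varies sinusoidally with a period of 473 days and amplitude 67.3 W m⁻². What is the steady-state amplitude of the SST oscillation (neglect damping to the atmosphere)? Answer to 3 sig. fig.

0.859 K

Areal heat capacity C = ρ c_p D = 1020 × 4030 × 124 = 5.10×10^8 J m⁻² K⁻¹.
Angular frequency ω = 2π / T = 2π / 4.09×10^7 s = 1.54×10^-7 s⁻¹.
Cω = 5.10×10^8 × 1.54×10^-7 = 78.4 W/(m²·K).
Amplitude A = F₀ / (Cω) = 67.3 / 78.4 = 0.859 K.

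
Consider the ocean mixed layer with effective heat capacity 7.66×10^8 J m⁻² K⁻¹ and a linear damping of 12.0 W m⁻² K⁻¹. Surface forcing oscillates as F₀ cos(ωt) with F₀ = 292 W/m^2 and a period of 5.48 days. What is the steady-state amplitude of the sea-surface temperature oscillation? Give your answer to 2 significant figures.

Areal heat capacity C = 7.66×10^8 J m⁻² K⁻¹ (given).
Angular frequency ω = 2π / T = 2π / 4.73×10^5 s = 1.33×10^-5 s⁻¹.
√((Cω)² + λ²) = √((10200)² + 12.0²) = 10200 W/(m²·K).
Amplitude A = F₀ / √((Cω)²+λ²) = 292 / 10200 = 0.0287 K.

0.029 K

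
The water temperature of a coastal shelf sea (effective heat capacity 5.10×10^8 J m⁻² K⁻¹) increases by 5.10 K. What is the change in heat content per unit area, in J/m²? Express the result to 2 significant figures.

2.6×10^9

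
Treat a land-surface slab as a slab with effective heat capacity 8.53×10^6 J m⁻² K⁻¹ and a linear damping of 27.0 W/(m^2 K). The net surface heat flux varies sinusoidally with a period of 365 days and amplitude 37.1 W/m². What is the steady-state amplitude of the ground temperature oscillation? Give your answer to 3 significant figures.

1.37 K

Areal heat capacity C = 8.53×10^6 J m⁻² K⁻¹ (given).
Angular frequency ω = 2π / T = 2π / 3.15×10^7 s = 1.99×10^-7 s⁻¹.
√((Cω)² + λ²) = √((1.70)² + 27.0²) = 27.1 W/(m²·K).
Amplitude A = F₀ / √((Cω)²+λ²) = 37.1 / 27.1 = 1.37 K.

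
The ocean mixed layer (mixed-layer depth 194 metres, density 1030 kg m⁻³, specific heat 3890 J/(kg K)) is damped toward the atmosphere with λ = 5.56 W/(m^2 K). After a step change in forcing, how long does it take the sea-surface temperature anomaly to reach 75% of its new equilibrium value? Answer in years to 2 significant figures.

Areal heat capacity C = ρ c_p D = 1030 × 3890 × 194 = 7.77×10^8 J/(m²·K).
τ = C / λ = 7.77×10^8 / 5.56 = 1.40×10^8 s.
Fraction reached: 1 − e^(−t/τ) = 0.75 ⇒ t = −τ ln(1 − 0.75) = τ × 1.39.
t = 1.94×10^8 s = 6.14 years.

6.1 years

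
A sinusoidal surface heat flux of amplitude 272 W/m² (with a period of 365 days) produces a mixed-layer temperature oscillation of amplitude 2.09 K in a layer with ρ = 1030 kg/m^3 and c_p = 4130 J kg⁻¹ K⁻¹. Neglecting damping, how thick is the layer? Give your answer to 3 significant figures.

154 m

ω = 2π / 3.15×10^7 s = 1.99×10^-7 s⁻¹.
Required C = F₀ / (A ω) = 272 / (2.09 × 1.99×10^-7) = 6.53×10^8 J/(m²·K).
D = C / (ρ c_p) = 6.53×10^8 / (1030 × 4130) = 154 m.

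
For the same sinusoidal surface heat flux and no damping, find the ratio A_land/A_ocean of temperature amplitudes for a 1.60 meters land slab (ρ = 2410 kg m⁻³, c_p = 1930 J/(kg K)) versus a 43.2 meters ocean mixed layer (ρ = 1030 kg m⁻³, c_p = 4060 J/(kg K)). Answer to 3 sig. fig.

24.3

C_ocean = 1030 × 4060 × 43.2 = 1.81×10^8 J/(m²·K).
C_land = 2410 × 1930 × 1.60 = 7.44×10^6 J/(m²·K).
Undamped amplitude ∝ 1/C, so A_land/A_ocean = C_ocean/C_land = 24.3.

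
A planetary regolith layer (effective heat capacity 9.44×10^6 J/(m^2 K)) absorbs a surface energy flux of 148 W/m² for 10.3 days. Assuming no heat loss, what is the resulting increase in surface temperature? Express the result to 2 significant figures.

14 K

Areal heat capacity C = 9.44×10^6 J/(m^2 K) (given).
Net heat input Q = F Δt = 148 × (10.3 days × 86400 s/day) = 1.32×10^8 J/m².
ΔT = Q / C = 1.32×10^8 / 9.44×10^6 = 14.0 K.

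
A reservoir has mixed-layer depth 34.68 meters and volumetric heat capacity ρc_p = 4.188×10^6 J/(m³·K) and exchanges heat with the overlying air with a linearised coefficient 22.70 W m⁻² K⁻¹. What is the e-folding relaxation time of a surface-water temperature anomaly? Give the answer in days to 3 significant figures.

Areal heat capacity C = ρc_p × D = 4.188×10^6 × 34.68 = 1.45×10^8 J m⁻² K⁻¹.
Relaxation time τ = C / λ = 1.45×10^8 / 22.70 = 6.40×10^6 s.
In days: 6.40×10^6 s / (86400 s/day) = 74.1 days.

74.1 days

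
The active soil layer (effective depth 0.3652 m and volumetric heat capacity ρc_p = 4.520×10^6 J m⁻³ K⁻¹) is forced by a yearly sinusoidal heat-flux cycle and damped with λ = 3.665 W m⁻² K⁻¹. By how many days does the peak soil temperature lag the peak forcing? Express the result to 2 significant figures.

Areal heat capacity C = ρc_p × D = 4.520×10^6 × 0.3652 = 1.65×10^6 J m⁻² K⁻¹.
ω = 2π / 3.15×10^7 s = 1.99×10^-7 s⁻¹.
Phase lag φ = arctan(Cω/λ) = arctan(0.329/3.665) = 0.0895 rad.
Time lag = φ / ω = 0.0895 / 1.99×10^-7 = 4.49×10^5 s = 5.20 days.

5.2 days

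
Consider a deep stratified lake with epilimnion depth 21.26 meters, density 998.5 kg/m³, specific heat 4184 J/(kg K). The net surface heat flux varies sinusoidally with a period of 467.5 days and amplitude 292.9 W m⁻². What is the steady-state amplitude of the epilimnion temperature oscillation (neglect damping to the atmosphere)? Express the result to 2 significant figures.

21 K

Areal heat capacity C = ρ c_p D = 998.5 × 4184 × 21.26 = 8.88×10^7 J/(m²·K).
Angular frequency ω = 2π / T = 2π / 4.04×10^7 s = 1.56×10^-7 s⁻¹.
Cω = 8.88×10^7 × 1.56×10^-7 = 13.8 W/(m²·K).
Amplitude A = F₀ / (Cω) = 292.9 / 13.8 = 21.2 K.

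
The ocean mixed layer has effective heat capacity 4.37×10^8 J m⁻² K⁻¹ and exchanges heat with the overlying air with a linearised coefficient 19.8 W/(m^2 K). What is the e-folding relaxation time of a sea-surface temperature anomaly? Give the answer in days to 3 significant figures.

Areal heat capacity C = 4.37×10^8 J m⁻² K⁻¹ (given).
Relaxation time τ = C / λ = 4.37×10^8 / 19.8 = 2.21×10^7 s.
In days: 2.21×10^7 s / (86400 s/day) = 255 days.

255 days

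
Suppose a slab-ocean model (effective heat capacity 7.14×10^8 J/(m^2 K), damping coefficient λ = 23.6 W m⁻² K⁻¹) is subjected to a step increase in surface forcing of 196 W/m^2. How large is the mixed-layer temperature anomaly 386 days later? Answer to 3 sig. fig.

Areal heat capacity C = 7.14×10^8 J/(m^2 K) (given).
τ = C / λ = 7.14×10^8 / 23.6 = 3.03×10^7 s.
Equilibrium anomaly ΔT_eq = F / λ = 196 / 23.6 = 8.31 K.
t = 386 days = 3.34×10^7 s, so t/τ = 1.10.
ΔT(t) = ΔT_eq (1 − e^(−t/τ)) = 8.31 × (1 − e^−1.10) = 5.55 K.

5.55 K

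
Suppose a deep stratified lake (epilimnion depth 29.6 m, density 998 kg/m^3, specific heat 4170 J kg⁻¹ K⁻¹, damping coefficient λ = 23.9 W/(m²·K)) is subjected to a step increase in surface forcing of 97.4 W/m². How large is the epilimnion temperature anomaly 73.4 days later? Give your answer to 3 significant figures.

2.88 K

Areal heat capacity C = ρ c_p D = 998 × 4170 × 29.6 = 1.23×10^8 J m⁻² K⁻¹.
τ = C / λ = 1.23×10^8 / 23.9 = 5.15×10^6 s.
Equilibrium anomaly ΔT_eq = F / λ = 97.4 / 23.9 = 4.08 K.
t = 73.4 days = 6.34×10^6 s, so t/τ = 1.23.
ΔT(t) = ΔT_eq (1 − e^(−t/τ)) = 4.08 × (1 − e^−1.23) = 2.88 K.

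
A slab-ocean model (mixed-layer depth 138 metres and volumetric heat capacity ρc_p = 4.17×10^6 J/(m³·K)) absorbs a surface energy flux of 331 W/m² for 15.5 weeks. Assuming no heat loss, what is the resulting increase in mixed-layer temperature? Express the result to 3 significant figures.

5.39 K

Areal heat capacity C = ρc_p × D = 4.17×10^6 × 138 = 5.75×10^8 J/(m²·K).
Net heat input Q = F Δt = 331 × (15.5 weeks × 6.048×10^5 s/week) = 3.10×10^9 J/m².
ΔT = Q / C = 3.10×10^9 / 5.75×10^8 = 5.39 K.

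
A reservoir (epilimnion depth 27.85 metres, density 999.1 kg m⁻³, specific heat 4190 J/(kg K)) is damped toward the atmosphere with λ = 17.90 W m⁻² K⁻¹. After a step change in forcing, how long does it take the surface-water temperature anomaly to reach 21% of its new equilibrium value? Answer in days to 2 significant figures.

18 days

Areal heat capacity C = ρ c_p D = 999.1 × 4190 × 27.85 = 1.17×10^8 J/(m²·K).
τ = C / λ = 1.17×10^8 / 17.90 = 6.51×10^6 s.
Fraction reached: 1 − e^(−t/τ) = 0.21 ⇒ t = −τ ln(1 − 0.21) = τ × 0.236.
t = 1.54×10^6 s = 17.8 days.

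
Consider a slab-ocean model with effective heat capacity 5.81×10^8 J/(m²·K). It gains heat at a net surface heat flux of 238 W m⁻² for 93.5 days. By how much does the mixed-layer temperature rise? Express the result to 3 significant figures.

3.31 K

Areal heat capacity C = 5.81×10^8 J/(m²·K) (given).
Net heat input Q = F Δt = 238 × (93.5 days × 86400 s/day) = 1.92×10^9 J/m².
ΔT = Q / C = 1.92×10^9 / 5.81×10^8 = 3.31 K.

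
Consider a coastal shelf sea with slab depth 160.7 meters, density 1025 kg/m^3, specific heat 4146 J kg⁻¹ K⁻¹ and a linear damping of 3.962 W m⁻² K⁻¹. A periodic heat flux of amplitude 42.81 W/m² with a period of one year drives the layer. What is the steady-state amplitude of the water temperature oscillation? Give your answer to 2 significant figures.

Areal heat capacity C = ρ c_p D = 1025 × 4146 × 160.7 = 6.83×10^8 J/(m^2 K).
Angular frequency ω = 2π / T = 2π / 3.15×10^7 s = 1.99×10^-7 s⁻¹.
√((Cω)² + λ²) = √((136)² + 3.962²) = 136 W/(m²·K).
Amplitude A = F₀ / √((Cω)²+λ²) = 42.81 / 136 = 0.314 K.

0.31 K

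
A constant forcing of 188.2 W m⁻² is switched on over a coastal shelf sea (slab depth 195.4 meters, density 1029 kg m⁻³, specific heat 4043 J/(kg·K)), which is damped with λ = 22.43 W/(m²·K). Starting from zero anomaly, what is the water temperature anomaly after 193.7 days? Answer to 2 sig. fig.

Areal heat capacity C = ρ c_p D = 1029 × 4043 × 195.4 = 8.13×10^8 J m⁻² K⁻¹.
τ = C / λ = 8.13×10^8 / 22.43 = 3.62×10^7 s.
Equilibrium anomaly ΔT_eq = F / λ = 188.2 / 22.43 = 8.39 K.
t = 193.7 days = 1.67×10^7 s, so t/τ = 0.462.
ΔT(t) = ΔT_eq (1 − e^(−t/τ)) = 8.39 × (1 − e^−0.462) = 3.10 K.

3.1 K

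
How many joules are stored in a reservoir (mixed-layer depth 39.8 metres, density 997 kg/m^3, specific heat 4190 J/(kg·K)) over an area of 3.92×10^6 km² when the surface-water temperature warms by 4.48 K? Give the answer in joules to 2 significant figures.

2.9×10^21 J

Areal heat capacity C = ρ c_p D = 997 × 4190 × 39.8 = 1.66×10^8 J/(m^2 K).
Heat per unit area: q = C ΔT = 1.66×10^8 × 4.48 = 7.45×10^8 J/m².
Total heat: Q = q × A = 7.45×10^8 × (3.92×10^6 × 10⁶ m²) = 2.92×10^21 J.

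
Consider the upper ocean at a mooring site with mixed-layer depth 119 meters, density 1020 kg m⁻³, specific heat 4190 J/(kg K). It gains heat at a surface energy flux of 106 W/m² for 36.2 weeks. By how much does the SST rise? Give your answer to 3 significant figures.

4.56 K

Areal heat capacity C = ρ c_p D = 1020 × 4190 × 119 = 5.09×10^8 J m⁻² K⁻¹.
Net heat input Q = F Δt = 106 × (36.2 weeks × 6.048×10^5 s/week) = 2.32×10^9 J/m².
ΔT = Q / C = 2.32×10^9 / 5.09×10^8 = 4.56 K.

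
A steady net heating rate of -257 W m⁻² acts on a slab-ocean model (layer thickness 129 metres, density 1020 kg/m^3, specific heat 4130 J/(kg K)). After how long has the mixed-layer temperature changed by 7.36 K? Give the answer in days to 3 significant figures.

180 days

Areal heat capacity C = ρ c_p D = 1020 × 4130 × 129 = 5.43×10^8 J/(m²·K).
Time required: Δt = C ΔT / F = 5.43×10^8 × -7.36 / -257 = 1.56×10^7 s.
In days: 1.56×10^7 s / (86400 s/day) = 180 days.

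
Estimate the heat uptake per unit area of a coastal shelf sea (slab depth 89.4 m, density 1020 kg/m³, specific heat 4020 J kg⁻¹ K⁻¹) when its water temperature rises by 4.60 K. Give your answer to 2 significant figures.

Areal heat capacity C = ρ c_p D = 1020 × 4020 × 89.4 = 3.67×10^8 J/(m^2 K).
ΔQ = C ΔT = 3.67×10^8 × 4.60 = 1.69×10^9 J/m².

1.7×10^9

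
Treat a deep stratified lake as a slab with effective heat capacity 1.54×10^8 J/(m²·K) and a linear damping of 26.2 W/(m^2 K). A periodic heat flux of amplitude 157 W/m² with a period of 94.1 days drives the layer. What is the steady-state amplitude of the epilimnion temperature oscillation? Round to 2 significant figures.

1.3 K

Areal heat capacity C = 1.54×10^8 J/(m²·K) (given).
Angular frequency ω = 2π / T = 2π / 8.13×10^6 s = 7.73×10^-7 s⁻¹.
√((Cω)² + λ²) = √((119)² + 26.2²) = 122 W/(m²·K).
Amplitude A = F₀ / √((Cω)²+λ²) = 157 / 122 = 1.29 K.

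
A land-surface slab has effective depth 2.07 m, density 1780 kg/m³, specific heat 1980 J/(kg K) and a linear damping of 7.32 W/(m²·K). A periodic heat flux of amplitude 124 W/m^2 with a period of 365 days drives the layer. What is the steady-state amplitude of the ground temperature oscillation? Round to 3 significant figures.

16.6 K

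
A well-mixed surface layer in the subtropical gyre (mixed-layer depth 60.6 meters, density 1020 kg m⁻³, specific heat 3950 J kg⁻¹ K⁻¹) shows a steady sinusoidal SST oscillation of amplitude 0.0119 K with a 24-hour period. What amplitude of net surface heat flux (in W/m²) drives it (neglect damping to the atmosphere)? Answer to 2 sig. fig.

210

Areal heat capacity C = ρ c_p D = 1020 × 3950 × 60.6 = 2.44×10^8 J/(m²·K).
ω = 2π / 86400 s = 7.27×10^-5 s⁻¹.
Cω = 2.44×10^8 × 7.27×10^-5 = 17800 W/(m²·K).
F₀ = A × Cω = 0.0119 × 17800 = 211 W/m².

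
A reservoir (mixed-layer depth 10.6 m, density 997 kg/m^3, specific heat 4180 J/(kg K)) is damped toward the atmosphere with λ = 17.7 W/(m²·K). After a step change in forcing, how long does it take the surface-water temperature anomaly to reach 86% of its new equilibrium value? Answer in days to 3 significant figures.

Areal heat capacity C = ρ c_p D = 997 × 4180 × 10.6 = 4.42×10^7 J/(m²·K).
τ = C / λ = 4.42×10^7 / 17.7 = 2.50×10^6 s.
Fraction reached: 1 − e^(−t/τ) = 0.86 ⇒ t = −τ ln(1 − 0.86) = τ × 1.97.
t = 4.91×10^6 s = 56.8 days.

56.8 days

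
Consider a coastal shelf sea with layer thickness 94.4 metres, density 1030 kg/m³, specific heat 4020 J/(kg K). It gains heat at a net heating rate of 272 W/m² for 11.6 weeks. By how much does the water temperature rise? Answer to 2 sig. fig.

4.9 K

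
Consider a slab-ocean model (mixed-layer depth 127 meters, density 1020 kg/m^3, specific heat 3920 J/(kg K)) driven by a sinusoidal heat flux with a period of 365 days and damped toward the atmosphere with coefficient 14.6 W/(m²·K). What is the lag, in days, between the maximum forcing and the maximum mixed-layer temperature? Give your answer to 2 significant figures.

83 days

Areal heat capacity C = ρ c_p D = 1020 × 3920 × 127 = 5.08×10^8 J m⁻² K⁻¹.
ω = 2π / 3.15×10^7 s = 1.99×10^-7 s⁻¹.
Phase lag φ = arctan(Cω/λ) = arctan(101/14.6) = 1.43 rad.
Time lag = φ / ω = 1.43 / 1.99×10^-7 = 7.16×10^6 s = 82.9 days.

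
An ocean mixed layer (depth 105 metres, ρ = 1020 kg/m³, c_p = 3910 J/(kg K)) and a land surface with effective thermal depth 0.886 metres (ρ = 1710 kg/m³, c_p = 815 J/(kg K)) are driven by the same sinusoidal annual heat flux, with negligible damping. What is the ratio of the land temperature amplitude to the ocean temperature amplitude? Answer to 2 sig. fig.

340

C_ocean = 1020 × 3910 × 105 = 4.19×10^8 J/(m²·K).
C_land = 1710 × 815 × 0.886 = 1.23×10^6 J/(m²·K).
Undamped amplitude ∝ 1/C, so A_land/A_ocean = C_ocean/C_land = 339.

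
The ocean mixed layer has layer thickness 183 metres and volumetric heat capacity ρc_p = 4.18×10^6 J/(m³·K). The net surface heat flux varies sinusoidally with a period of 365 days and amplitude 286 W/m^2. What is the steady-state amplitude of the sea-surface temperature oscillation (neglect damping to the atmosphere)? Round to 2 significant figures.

1.9 K

Areal heat capacity C = ρc_p × D = 4.18×10^6 × 183 = 7.65×10^8 J/(m^2 K).
Angular frequency ω = 2π / T = 2π / 3.15×10^7 s = 1.99×10^-7 s⁻¹.
Cω = 7.65×10^8 × 1.99×10^-7 = 152 W/(m²·K).
Amplitude A = F₀ / (Cω) = 286 / 152 = 1.88 K.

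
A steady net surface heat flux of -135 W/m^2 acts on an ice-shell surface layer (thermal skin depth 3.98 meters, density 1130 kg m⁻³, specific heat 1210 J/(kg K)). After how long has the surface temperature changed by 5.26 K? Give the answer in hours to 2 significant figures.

Areal heat capacity C = ρ c_p D = 1130 × 1210 × 3.98 = 5.44×10^6 J m⁻² K⁻¹.
Time required: Δt = C ΔT / F = 5.44×10^6 × -5.26 / -135 = 2.12×10^5 s.
In hours: 2.12×10^5 s / (3600 s/hour) = 58.9 hours.

59 hours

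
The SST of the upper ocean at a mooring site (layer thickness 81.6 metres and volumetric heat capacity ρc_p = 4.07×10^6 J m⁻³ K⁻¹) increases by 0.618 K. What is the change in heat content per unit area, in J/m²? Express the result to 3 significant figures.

2.05×10^8

Areal heat capacity C = ρc_p × D = 4.07×10^6 × 81.6 = 3.32×10^8 J/(m^2 K).
ΔQ = C ΔT = 3.32×10^8 × 0.618 = 2.05×10^8 J/m².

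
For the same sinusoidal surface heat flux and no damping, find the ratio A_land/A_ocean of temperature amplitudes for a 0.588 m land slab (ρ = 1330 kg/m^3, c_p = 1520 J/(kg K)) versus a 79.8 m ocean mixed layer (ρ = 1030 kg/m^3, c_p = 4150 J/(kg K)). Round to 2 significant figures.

C_ocean = 1030 × 4150 × 79.8 = 3.41×10^8 J/(m²·K).
C_land = 1330 × 1520 × 0.588 = 1.19×10^6 J/(m²·K).
Undamped amplitude ∝ 1/C, so A_land/A_ocean = C_ocean/C_land = 287.

290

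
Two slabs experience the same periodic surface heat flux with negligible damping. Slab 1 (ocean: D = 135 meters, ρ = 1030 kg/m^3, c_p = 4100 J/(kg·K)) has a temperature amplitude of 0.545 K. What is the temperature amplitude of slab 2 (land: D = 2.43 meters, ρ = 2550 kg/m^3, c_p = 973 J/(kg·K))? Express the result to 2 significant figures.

C_ocean = 5.70×10^8 J/(m²·K); C_land = 6.03×10^6 J/(m²·K).
A ∝ 1/C ⇒ A_land = A_ocean × C_ocean/C_land = 0.545 × 94.6 = 51.5 K.

52 K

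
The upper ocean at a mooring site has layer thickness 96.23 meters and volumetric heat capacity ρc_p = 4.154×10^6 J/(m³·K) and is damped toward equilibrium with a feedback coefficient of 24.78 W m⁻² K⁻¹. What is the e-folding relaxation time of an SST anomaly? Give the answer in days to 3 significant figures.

187 days

Areal heat capacity C = ρc_p × D = 4.154×10^6 × 96.23 = 4.00×10^8 J m⁻² K⁻¹.
Relaxation time τ = C / λ = 4.00×10^8 / 24.78 = 1.61×10^7 s.
In days: 1.61×10^7 s / (86400 s/day) = 187 days.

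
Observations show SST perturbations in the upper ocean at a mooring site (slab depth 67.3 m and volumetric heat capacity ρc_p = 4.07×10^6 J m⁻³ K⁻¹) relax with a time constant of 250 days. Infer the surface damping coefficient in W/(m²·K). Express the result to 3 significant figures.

12.7

Areal heat capacity C = ρc_p × D = 4.07×10^6 × 67.3 = 2.74×10^8 J m⁻² K⁻¹.
τ = 250 days = 2.16×10^7 s.
λ = C / τ = 2.74×10^8 / 2.16×10^7 = 12.7 W/(m²·K).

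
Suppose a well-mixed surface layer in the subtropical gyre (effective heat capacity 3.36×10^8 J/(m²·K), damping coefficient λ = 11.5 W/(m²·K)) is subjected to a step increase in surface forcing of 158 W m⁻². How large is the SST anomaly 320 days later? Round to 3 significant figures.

Areal heat capacity C = 3.36×10^8 J/(m²·K) (given).
τ = C / λ = 3.36×10^8 / 11.5 = 2.92×10^7 s.
Equilibrium anomaly ΔT_eq = F / λ = 158 / 11.5 = 13.7 K.
t = 320 days = 2.76×10^7 s, so t/τ = 0.946.
ΔT(t) = ΔT_eq (1 − e^(−t/τ)) = 13.7 × (1 − e^−0.946) = 8.41 K.

8.41 K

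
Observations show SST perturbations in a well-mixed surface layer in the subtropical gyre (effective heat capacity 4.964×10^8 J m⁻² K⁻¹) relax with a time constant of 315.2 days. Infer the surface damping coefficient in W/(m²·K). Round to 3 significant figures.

Areal heat capacity C = 4.964×10^8 J m⁻² K⁻¹ (given).
τ = 315.2 days = 2.72×10^7 s.
λ = C / τ = 4.96×10^8 / 2.72×10^7 = 18.2 W/(m²·K).

18.2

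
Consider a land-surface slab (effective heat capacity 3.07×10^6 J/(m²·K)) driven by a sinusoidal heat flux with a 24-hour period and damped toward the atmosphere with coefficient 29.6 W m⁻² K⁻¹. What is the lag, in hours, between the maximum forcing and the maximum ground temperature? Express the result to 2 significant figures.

5.5 hours

Areal heat capacity C = 3.07×10^6 J/(m²·K) (given).
ω = 2π / 86400 s = 7.27×10^-5 s⁻¹.
Phase lag φ = arctan(Cω/λ) = arctan(223/29.6) = 1.44 rad.
Time lag = φ / ω = 1.44 / 7.27×10^-5 = 19800 s = 5.50 hours.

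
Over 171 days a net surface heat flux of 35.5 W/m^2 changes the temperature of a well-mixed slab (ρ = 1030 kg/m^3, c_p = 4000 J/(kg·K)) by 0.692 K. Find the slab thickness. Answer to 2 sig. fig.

180 m

Heat input Q = F Δt = 35.5 × 1.48×10^7 s = 5.24×10^8 J/m².
Required areal heat capacity C = Q / ΔT = 7.58×10^8 J/(m²·K).
Depth D = C / (ρ c_p) = 7.58×10^8 / (1030 × 4000) = 184 m.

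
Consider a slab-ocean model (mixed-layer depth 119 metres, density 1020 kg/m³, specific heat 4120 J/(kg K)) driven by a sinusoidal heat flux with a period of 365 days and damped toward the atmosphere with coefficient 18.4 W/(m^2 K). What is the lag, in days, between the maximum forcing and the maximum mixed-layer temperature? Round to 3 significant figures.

80.6 days

Areal heat capacity C = ρ c_p D = 1020 × 4120 × 119 = 5.00×10^8 J/(m²·K).
ω = 2π / 3.15×10^7 s = 1.99×10^-7 s⁻¹.
Phase lag φ = arctan(Cω/λ) = arctan(99.6/18.4) = 1.39 rad.
Time lag = φ / ω = 1.39 / 1.99×10^-7 = 6.97×10^6 s = 80.6 days.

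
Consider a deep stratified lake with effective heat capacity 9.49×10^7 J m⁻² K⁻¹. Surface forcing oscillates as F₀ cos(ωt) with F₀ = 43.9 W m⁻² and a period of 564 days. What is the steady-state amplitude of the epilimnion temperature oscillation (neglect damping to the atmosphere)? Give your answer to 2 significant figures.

Areal heat capacity C = 9.49×10^7 J m⁻² K⁻¹ (given).
Angular frequency ω = 2π / T = 2π / 4.87×10^7 s = 1.29×10^-7 s⁻¹.
Cω = 9.49×10^7 × 1.29×10^-7 = 12.2 W/(m²·K).
Amplitude A = F₀ / (Cω) = 43.9 / 12.2 = 3.59 K.

3.6 K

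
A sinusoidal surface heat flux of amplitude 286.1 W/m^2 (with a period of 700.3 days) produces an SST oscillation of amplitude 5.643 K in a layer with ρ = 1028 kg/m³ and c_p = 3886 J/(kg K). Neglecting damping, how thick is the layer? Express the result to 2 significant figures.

120 m

ω = 2π / 6.05×10^7 s = 1.04×10^-7 s⁻¹.
Required C = F₀ / (A ω) = 286.1 / (5.643 × 1.04×10^-7) = 4.88×10^8 J/(m²·K).
D = C / (ρ c_p) = 4.88×10^8 / (1028 × 3886) = 122 m.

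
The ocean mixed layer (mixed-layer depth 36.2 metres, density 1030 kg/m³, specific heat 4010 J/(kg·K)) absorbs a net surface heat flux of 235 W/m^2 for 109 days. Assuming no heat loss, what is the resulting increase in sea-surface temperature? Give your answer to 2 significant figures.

Areal heat capacity C = ρ c_p D = 1030 × 4010 × 36.2 = 1.50×10^8 J m⁻² K⁻¹.
Net heat input Q = F Δt = 235 × (109 days × 86400 s/day) = 2.21×10^9 J/m².
ΔT = Q / C = 2.21×10^9 / 1.50×10^8 = 14.8 K.

15 K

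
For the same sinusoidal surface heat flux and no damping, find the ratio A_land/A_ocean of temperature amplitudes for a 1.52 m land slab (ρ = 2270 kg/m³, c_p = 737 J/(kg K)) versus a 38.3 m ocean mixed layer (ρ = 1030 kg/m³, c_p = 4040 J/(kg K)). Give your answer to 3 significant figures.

62.7

C_ocean = 1030 × 4040 × 38.3 = 1.59×10^8 J/(m²·K).
C_land = 2270 × 737 × 1.52 = 2.54×10^6 J/(m²·K).
Undamped amplitude ∝ 1/C, so A_land/A_ocean = C_ocean/C_land = 62.7.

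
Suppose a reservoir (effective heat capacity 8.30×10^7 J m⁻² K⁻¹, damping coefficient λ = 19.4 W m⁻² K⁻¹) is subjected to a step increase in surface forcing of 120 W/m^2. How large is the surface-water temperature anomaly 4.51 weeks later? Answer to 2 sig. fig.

Areal heat capacity C = 8.30×10^7 J m⁻² K⁻¹ (given).
τ = C / λ = 8.30×10^7 / 19.4 = 4.28×10^6 s.
Equilibrium anomaly ΔT_eq = F / λ = 120 / 19.4 = 6.19 K.
t = 4.51 weeks = 2.73×10^6 s, so t/τ = 0.638.
ΔT(t) = ΔT_eq (1 − e^(−t/τ)) = 6.19 × (1 − e^−0.638) = 2.92 K.

2.9 K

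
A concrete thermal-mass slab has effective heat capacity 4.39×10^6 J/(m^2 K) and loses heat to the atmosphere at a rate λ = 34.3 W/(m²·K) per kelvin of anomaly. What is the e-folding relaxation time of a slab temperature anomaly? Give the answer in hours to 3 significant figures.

Areal heat capacity C = 4.39×10^6 J/(m^2 K) (given).
Relaxation time τ = C / λ = 4.39×10^6 / 34.3 = 1.28×10^5 s.
In hours: 1.28×10^5 s / (3600 s/hour) = 35.6 hours.

35.6 hours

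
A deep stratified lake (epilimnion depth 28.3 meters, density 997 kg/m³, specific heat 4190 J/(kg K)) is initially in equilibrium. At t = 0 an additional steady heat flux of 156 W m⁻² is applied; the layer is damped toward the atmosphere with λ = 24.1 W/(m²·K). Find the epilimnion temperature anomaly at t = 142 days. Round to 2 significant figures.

5.9 K

Areal heat capacity C = ρ c_p D = 997 × 4190 × 28.3 = 1.18×10^8 J/(m²·K).
τ = C / λ = 1.18×10^8 / 24.1 = 4.91×10^6 s.
Equilibrium anomaly ΔT_eq = F / λ = 156 / 24.1 = 6.47 K.
t = 142 days = 1.23×10^7 s, so t/τ = 2.50.
ΔT(t) = ΔT_eq (1 − e^(−t/τ)) = 6.47 × (1 − e^−2.50) = 5.94 K.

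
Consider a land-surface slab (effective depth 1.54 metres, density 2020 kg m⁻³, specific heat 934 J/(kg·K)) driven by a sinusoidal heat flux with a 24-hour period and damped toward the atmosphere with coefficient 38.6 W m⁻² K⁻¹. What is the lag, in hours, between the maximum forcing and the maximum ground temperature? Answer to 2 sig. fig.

Areal heat capacity C = ρ c_p D = 2020 × 934 × 1.54 = 2.91×10^6 J m⁻² K⁻¹.
ω = 2π / 86400 s = 7.27×10^-5 s⁻¹.
Phase lag φ = arctan(Cω/λ) = arctan(211/38.6) = 1.39 rad.
Time lag = φ / ω = 1.39 / 7.27×10^-5 = 19100 s = 5.31 hours.

5.3 hours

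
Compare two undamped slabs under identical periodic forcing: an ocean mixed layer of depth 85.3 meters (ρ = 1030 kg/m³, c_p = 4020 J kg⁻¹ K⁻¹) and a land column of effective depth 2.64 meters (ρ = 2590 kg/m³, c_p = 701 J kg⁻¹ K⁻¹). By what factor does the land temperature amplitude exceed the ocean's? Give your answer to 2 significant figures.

74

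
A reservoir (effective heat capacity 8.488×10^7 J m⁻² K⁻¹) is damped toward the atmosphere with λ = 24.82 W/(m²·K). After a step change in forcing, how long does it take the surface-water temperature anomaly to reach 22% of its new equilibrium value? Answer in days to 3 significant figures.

9.83 days

Areal heat capacity C = 8.488×10^7 J m⁻² K⁻¹ (given).
τ = C / λ = 8.49×10^7 / 24.82 = 3.42×10^6 s.
Fraction reached: 1 − e^(−t/τ) = 0.22 ⇒ t = −τ ln(1 − 0.22) = τ × 0.248.
t = 8.50×10^5 s = 9.83 days.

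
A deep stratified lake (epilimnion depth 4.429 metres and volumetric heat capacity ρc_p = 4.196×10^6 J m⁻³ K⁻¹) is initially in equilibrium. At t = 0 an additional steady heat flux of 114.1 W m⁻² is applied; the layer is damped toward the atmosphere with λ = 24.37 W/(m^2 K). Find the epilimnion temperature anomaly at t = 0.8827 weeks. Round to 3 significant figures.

Areal heat capacity C = ρc_p × D = 4.196×10^6 × 4.429 = 1.86×10^7 J m⁻² K⁻¹.
τ = C / λ = 1.86×10^7 / 24.37 = 7.63×10^5 s.
Equilibrium anomaly ΔT_eq = F / λ = 114.1 / 24.37 = 4.68 K.
t = 0.8827 weeks = 5.34×10^5 s, so t/τ = 0.700.
ΔT(t) = ΔT_eq (1 − e^(−t/τ)) = 4.68 × (1 − e^−0.700) = 2.36 K.

2.36 K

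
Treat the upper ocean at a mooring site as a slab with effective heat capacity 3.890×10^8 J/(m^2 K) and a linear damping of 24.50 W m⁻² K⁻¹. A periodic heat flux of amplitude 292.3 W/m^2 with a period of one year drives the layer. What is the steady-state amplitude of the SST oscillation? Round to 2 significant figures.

Areal heat capacity C = 3.890×10^8 J/(m^2 K) (given).
Angular frequency ω = 2π / T = 2π / 3.15×10^7 s = 1.99×10^-7 s⁻¹.
√((Cω)² + λ²) = √((77.5)² + 24.50²) = 81.3 W/(m²·K).
Amplitude A = F₀ / √((Cω)²+λ²) = 292.3 / 81.3 = 3.60 K.

3.6 K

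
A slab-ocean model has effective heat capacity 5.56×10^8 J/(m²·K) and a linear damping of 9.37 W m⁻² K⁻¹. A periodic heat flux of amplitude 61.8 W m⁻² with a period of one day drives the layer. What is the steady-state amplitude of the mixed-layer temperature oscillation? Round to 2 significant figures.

Areal heat capacity C = 5.56×10^8 J/(m²·K) (given).
Angular frequency ω = 2π / T = 2π / 86400 s = 7.27×10^-5 s⁻¹.
√((Cω)² + λ²) = √((40400)² + 9.37²) = 40400 W/(m²·K).
Amplitude A = F₀ / √((Cω)²+λ²) = 61.8 / 40400 = 0.00153 K.

0.0015 K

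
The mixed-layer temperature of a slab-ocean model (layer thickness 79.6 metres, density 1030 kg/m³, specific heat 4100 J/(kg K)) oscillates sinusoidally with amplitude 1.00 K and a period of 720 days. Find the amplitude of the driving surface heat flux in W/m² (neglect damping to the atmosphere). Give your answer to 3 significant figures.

Areal heat capacity C = ρ c_p D = 1030 × 4100 × 79.6 = 3.36×10^8 J/(m^2 K).
ω = 2π / 6.22×10^7 s = 1.01×10^-7 s⁻¹.
Cω = 3.36×10^8 × 1.01×10^-7 = 34.0 W/(m²·K).
F₀ = A × Cω = 1.00 × 34.0 = 34.0 W/m².

34.0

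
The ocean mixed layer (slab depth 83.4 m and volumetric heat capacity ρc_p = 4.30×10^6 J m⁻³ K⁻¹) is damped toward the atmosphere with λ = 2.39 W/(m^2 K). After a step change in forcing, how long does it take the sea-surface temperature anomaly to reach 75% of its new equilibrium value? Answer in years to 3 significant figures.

Areal heat capacity C = ρc_p × D = 4.30×10^6 × 83.4 = 3.59×10^8 J/(m²·K).
τ = C / λ = 3.59×10^8 / 2.39 = 1.50×10^8 s.
Fraction reached: 1 − e^(−t/τ) = 0.75 ⇒ t = −τ ln(1 − 0.75) = τ × 1.39.
t = 2.08×10^8 s = 6.59 years.

6.59 years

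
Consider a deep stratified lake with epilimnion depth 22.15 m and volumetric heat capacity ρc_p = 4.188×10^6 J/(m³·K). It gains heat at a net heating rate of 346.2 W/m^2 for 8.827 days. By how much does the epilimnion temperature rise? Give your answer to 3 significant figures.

Areal heat capacity C = ρc_p × D = 4.188×10^6 × 22.15 = 9.28×10^7 J/(m^2 K).
Net heat input Q = F Δt = 346.2 × (8.827 days × 86400 s/day) = 2.64×10^8 J/m².
ΔT = Q / C = 2.64×10^8 / 9.28×10^7 = 2.85 K.

2.85 K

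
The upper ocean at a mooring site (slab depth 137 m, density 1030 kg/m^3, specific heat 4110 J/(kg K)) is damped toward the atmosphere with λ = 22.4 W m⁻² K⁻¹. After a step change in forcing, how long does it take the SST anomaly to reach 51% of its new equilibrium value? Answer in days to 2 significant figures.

Areal heat capacity C = ρ c_p D = 1030 × 4110 × 137 = 5.80×10^8 J/(m^2 K).
τ = C / λ = 5.80×10^8 / 22.4 = 2.59×10^7 s.
Fraction reached: 1 − e^(−t/τ) = 0.51 ⇒ t = −τ ln(1 − 0.51) = τ × 0.713.
t = 1.85×10^7 s = 214 days.

210 days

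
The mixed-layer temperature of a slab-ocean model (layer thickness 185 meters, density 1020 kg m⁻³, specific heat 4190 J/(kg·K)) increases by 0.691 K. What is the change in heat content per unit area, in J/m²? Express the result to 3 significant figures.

5.46×10^8

Areal heat capacity C = ρ c_p D = 1020 × 4190 × 185 = 7.91×10^8 J m⁻² K⁻¹.
ΔQ = C ΔT = 7.91×10^8 × 0.691 = 5.46×10^8 J/m².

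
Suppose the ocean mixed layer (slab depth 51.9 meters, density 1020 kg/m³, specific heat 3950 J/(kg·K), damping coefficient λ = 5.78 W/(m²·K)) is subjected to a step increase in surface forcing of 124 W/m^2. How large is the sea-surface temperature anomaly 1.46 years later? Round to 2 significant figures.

15 K

Areal heat capacity C = ρ c_p D = 1020 × 3950 × 51.9 = 2.09×10^8 J/(m^2 K).
τ = C / λ = 2.09×10^8 / 5.78 = 3.62×10^7 s.
Equilibrium anomaly ΔT_eq = F / λ = 124 / 5.78 = 21.5 K.
t = 1.46 years = 4.61×10^7 s, so t/τ = 1.27.
ΔT(t) = ΔT_eq (1 − e^(−t/τ)) = 21.5 × (1 − e^−1.27) = 15.4 K.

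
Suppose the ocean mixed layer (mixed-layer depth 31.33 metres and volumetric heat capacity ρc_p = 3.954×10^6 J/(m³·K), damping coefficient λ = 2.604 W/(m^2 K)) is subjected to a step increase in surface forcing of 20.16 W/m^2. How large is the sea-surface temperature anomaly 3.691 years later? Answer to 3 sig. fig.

Areal heat capacity C = ρc_p × D = 3.954×10^6 × 31.33 = 1.24×10^8 J m⁻² K⁻¹.
τ = C / λ = 1.24×10^8 / 2.604 = 4.76×10^7 s.
Equilibrium anomaly ΔT_eq = F / λ = 20.16 / 2.604 = 7.74 K.
t = 3.691 years = 1.16×10^8 s, so t/τ = 2.45.
ΔT(t) = ΔT_eq (1 − e^(−t/τ)) = 7.74 × (1 − e^−2.45) = 7.07 K.

7.07 K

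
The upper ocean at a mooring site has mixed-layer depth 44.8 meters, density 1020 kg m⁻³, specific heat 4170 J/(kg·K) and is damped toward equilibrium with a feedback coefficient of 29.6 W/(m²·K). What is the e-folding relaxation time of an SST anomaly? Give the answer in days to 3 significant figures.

Areal heat capacity C = ρ c_p D = 1020 × 4170 × 44.8 = 1.91×10^8 J m⁻² K⁻¹.
Relaxation time τ = C / λ = 1.91×10^8 / 29.6 = 6.44×10^6 s.
In days: 6.44×10^6 s / (86400 s/day) = 74.5 days.

74.5 days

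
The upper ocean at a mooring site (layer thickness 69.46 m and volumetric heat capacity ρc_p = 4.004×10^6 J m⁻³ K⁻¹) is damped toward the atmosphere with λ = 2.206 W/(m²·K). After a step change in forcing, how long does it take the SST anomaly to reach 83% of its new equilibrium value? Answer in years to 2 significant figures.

Areal heat capacity C = ρc_p × D = 4.004×10^6 × 69.46 = 2.78×10^8 J/(m²·K).
τ = C / λ = 2.78×10^8 / 2.206 = 1.26×10^8 s.
Fraction reached: 1 − e^(−t/τ) = 0.83 ⇒ t = −τ ln(1 − 0.83) = τ × 1.77.
t = 2.23×10^8 s = 7.08 years.

7.1 years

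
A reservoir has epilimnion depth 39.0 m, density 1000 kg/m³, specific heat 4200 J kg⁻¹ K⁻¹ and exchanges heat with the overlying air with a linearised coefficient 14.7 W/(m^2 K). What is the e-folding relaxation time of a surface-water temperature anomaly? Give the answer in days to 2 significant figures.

130 days

Areal heat capacity C = ρ c_p D = 1000 × 4200 × 39.0 = 1.64×10^8 J m⁻² K⁻¹.
Relaxation time τ = C / λ = 1.64×10^8 / 14.7 = 1.11×10^7 s.
In days: 1.11×10^7 s / (86400 s/day) = 129 days.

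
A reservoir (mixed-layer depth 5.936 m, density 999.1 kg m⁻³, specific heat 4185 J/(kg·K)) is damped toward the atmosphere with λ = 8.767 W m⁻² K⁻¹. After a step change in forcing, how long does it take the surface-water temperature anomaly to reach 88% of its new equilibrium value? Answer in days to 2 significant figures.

69 days

Areal heat capacity C = ρ c_p D = 999.1 × 4185 × 5.936 = 2.48×10^7 J/(m²·K).
τ = C / λ = 2.48×10^7 / 8.767 = 2.83×10^6 s.
Fraction reached: 1 − e^(−t/τ) = 0.88 ⇒ t = −τ ln(1 − 0.88) = τ × 2.12.
t = 6.00×10^6 s = 69.5 days.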